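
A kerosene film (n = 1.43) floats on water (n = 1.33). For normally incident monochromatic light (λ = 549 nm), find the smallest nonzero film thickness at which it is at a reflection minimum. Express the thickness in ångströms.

1920 Å

Top surface (1.0 → 1.43): reflection off a higher-index medium gives a half-wave phase shift.
Bottom surface (1.43 → 1.33): reflection off a lower-index medium gives no phase shift.
Exactly one π shift → a net half-wave offset.
So the condition for destructive reflection is 2 n t = m λ.
Minimum nonzero at m = 1: t = λ / (2 n) = 549 / (2 × 1.43) = 192 nm.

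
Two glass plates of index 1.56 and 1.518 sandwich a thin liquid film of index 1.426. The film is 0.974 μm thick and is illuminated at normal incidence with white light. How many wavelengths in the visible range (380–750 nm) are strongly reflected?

3

Top surface (1.56 → 1.426): reflection off a lower-index medium gives no phase shift.
At the lower boundary (n = 1.426 to n = 1.518) the reflected ray undergoes a half-wave phase shift.
The two reflections differ by half a wavelength.
With one net inversion, constructive interference in reflection requires 2 n t = (m + ½) λ.
λ = 2 n t / (m + ½) = 2778 / (m + ½) nm.
m=3: 794 nm (IR); m=4: 617 nm (visible); m=5: 505 nm (visible); m=6: 427 nm (visible); m=7: 370 nm (UV).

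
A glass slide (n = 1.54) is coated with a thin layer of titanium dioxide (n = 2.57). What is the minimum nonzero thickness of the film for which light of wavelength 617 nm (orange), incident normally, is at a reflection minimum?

120 nm

Top surface (1.0 → 2.57): reflection off a higher-index medium gives a half-wave phase shift.
Bottom surface (2.57 → 1.54): reflection off a lower-index medium gives no phase shift.
The two reflections differ by half a wavelength.
So the condition for destructive reflection is 2 n t = m λ.
Minimum nonzero at m = 1: t = λ / (2 n) = 617 / (2 × 2.57) = 120 nm.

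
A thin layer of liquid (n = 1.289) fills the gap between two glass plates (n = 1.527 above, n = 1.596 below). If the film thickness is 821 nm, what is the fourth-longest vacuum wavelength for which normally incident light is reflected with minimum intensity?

Top surface (1.527 → 1.289): reflection off a lower-index medium gives no phase shift.
At the lower boundary (n = 1.289 to n = 1.596) the reflected ray undergoes a half-wave phase shift.
The two reflections differ by half a wavelength.
For minimum reflection here: 2 n t = m λ.
λ = 2 n t / m. The fourth-longest wavelength is m = 4: λ = 2 × 1.289 × 821 / 4.00 = 529 nm.

529 nm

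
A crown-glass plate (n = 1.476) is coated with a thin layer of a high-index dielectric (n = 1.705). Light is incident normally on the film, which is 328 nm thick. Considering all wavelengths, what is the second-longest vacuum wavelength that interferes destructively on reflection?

559 nm

Ray reflecting at the top interface goes from n = 1.0 toward n = 1.705: a half-wave phase shift.
Ray reflecting at the bottom interface goes from n = 1.705 toward n = 1.476: no phase shift.
The two reflections differ by half a wavelength.
So the condition for destructive reflection is 2 n t = m λ.
λ = 2 n t / m. The second-longest wavelength is m = 2: λ = 2 × 1.705 × 328 / 2.00 = 559 nm.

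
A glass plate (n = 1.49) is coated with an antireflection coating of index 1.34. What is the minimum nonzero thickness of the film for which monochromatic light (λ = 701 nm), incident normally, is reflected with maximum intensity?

Ray reflecting at the top interface goes from n = 1.0 toward n = 1.34: a half-wave phase shift.
Bottom surface (1.34 → 1.49): reflection off a higher-index medium gives a half-wave phase shift.
Net: no relative phase inversion (both shifts match).
For maximum reflection here: 2 n t = m λ.
Minimum nonzero at m = 1: t = λ / (2 n) = 701 / (2 × 1.34) = 262 nm.

262 nm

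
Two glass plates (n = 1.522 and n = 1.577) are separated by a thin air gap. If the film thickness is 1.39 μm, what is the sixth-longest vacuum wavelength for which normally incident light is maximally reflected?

505 nm

Ray reflecting at the top interface goes from n = 1.522 toward n = 1.0: no phase shift.
At the lower boundary (n = 1.0 to n = 1.577) the reflected ray undergoes a half-wave phase shift.
Net: one phase inversion between the two reflected rays.
For maximum reflection here: 2 n t = (m + ½) λ.
λ = 2 n t / (m + ½). The sixth-longest wavelength is m = 5: λ = 2 × 1.0 × 1390 / 5.50 = 505 nm.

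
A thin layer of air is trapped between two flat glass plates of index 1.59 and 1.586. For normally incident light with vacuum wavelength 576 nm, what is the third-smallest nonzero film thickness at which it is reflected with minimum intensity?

864 nm

Top surface (1.59 → 1.0): reflection off a lower-index medium gives no phase shift.
At the lower boundary (n = 1.0 to n = 1.586) the reflected ray undergoes a half-wave phase shift.
The two reflections differ by half a wavelength.
With one net inversion, destructive interference in reflection requires 2 n t = m λ.
The third-smallest nonzero thickness corresponds to m = 3: t = m λ / (2 n) = 3.00 × 576 / (2 × 1.0) = 864 nm.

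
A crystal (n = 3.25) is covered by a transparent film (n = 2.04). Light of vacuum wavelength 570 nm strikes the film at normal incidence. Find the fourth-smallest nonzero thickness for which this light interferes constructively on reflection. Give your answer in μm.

At the upper boundary (n = 1.0 to n = 2.04) the reflected ray undergoes a half-wave phase shift.
Ray reflecting at the bottom interface goes from n = 2.04 toward n = 3.25: a half-wave phase shift.
Zero or two π shifts → no net half-wave offset.
For maximum reflection here: 2 n t = m λ.
The fourth-smallest nonzero thickness corresponds to m = 4: t = m λ / (2 n) = 4.00 × 570 / (2 × 2.04) = 559 nm.

0.559 μm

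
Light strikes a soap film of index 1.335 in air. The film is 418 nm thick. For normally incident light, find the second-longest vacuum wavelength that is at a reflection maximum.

744 nm

Ray reflecting at the top interface goes from n = 1.0 toward n = 1.335: a half-wave phase shift.
At the lower boundary (n = 1.335 to n = 1.0) the reflected ray undergoes no phase shift.
The two reflections differ by half a wavelength.
For bright reflection here: 2 n t = (m + ½) λ.
λ = 2 n t / (m + ½). The second-longest wavelength is m = 1: λ = 2 × 1.335 × 418 / 1.50 = 744 nm.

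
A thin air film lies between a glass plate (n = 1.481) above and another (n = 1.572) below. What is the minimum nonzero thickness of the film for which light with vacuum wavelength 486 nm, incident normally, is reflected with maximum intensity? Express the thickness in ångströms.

Top surface (1.481 → 1.0): reflection off a lower-index medium gives no phase shift.
At the lower boundary (n = 1.0 to n = 1.572) the reflected ray undergoes a half-wave phase shift.
Exactly one π shift → a net half-wave offset.
So the condition for constructive reflection is 2 n t = (m + ½) λ.
Minimum at m = 0: t = λ / (4 n) = 486 / (4 × 1.0) = 122 nm.

1215 Å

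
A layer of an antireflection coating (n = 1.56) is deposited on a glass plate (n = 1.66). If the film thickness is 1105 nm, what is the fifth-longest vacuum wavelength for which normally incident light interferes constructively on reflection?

Top surface (1.0 → 1.56): reflection off a higher-index medium gives a half-wave phase shift.
Ray reflecting at the bottom interface goes from n = 1.56 toward n = 1.66: a half-wave phase shift.
The two reflections carry the same phase change, so no net offset.
With no net inversion, constructive interference in reflection requires 2 n t = m λ.
λ = 2 n t / m. The fifth-longest wavelength is m = 5: λ = 2 × 1.56 × 1105 / 5.00 = 690 nm.

690 nm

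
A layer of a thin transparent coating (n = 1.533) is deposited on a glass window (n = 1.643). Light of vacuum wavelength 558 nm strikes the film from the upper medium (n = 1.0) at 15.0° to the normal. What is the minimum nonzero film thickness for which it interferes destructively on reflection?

92.3 nm

At the upper boundary (n = 1.0 to n = 1.533) the reflected ray undergoes a half-wave phase shift.
At the lower boundary (n = 1.533 to n = 1.643) the reflected ray undergoes a half-wave phase shift.
The two reflections carry the same phase change, so no net offset.
For minimum reflection here: 2 n t cos θ_r = (m + ½) λ.
Snell's law: 1.0 sin 15.0° = 1.533 sin θ_r → sin θ_r = 0.169, cos θ_r = 0.986.
Minimum at m = 0: t = λ / (4 n cos θ_r) = 558 / (4 × 1.533 × 0.986) = 92.3 nm.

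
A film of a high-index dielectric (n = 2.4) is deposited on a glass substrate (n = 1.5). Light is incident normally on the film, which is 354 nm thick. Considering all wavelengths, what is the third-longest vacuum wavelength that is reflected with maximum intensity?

Top surface (1.0 → 2.4): reflection off a higher-index medium gives a half-wave phase shift.
Ray reflecting at the bottom interface goes from n = 2.4 toward n = 1.5: no phase shift.
Net: one phase inversion between the two reflected rays.
For bright reflection here: 2 n t = (m + ½) λ.
λ = 2 n t / (m + ½). The third-longest wavelength is m = 2: λ = 2 × 2.4 × 354 / 2.50 = 680 nm.

680 nm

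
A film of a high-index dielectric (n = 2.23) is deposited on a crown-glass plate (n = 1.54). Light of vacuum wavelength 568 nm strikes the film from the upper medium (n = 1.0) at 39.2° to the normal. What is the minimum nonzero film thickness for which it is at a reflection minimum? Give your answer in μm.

0.133 μm

Ray reflecting at the top interface goes from n = 1.0 toward n = 2.23: a half-wave phase shift.
Bottom surface (2.23 → 1.54): reflection off a lower-index medium gives no phase shift.
Exactly one π shift → a net half-wave offset.
So the condition for destructive reflection is 2 n t cos θ_r = m λ.
Snell's law: 1.0 sin 39.2° = 2.23 sin θ_r → sin θ_r = 0.283, cos θ_r = 0.959.
Minimum nonzero at m = 1: t = λ / (2 n cos θ_r) = 568 / (2 × 2.23 × 0.959) = 133 nm.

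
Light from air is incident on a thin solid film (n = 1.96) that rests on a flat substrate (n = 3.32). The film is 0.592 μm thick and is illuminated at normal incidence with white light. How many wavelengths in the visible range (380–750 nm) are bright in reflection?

Top surface (1.0 → 1.96): reflection off a higher-index medium gives a half-wave phase shift.
Bottom surface (1.96 → 3.32): reflection off a higher-index medium gives a half-wave phase shift.
Zero or two π shifts → no net half-wave offset.
With no net inversion, constructive interference in reflection requires 2 n t = m λ.
λ = 2 n t / m = 2321 / m nm.
m=3: 774 nm (IR); m=4: 580 nm (visible); m=5: 464 nm (visible); m=6: 387 nm (visible); m=7: 332 nm (UV).

3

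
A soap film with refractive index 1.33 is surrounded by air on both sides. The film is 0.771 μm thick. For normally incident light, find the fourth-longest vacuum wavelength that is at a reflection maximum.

At the upper boundary (n = 1.0 to n = 1.33) the reflected ray undergoes a half-wave phase shift.
At the lower boundary (n = 1.33 to n = 1.0) the reflected ray undergoes no phase shift.
Net: one phase inversion between the two reflected rays.
With one net inversion, constructive interference in reflection requires 2 n t = (m + ½) λ.
λ = 2 n t / (m + ½). The fourth-longest wavelength is m = 3: λ = 2 × 1.33 × 771 / 3.50 = 586 nm.

586 nm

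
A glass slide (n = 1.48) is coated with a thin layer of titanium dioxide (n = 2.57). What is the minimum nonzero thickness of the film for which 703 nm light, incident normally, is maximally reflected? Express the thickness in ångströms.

684 Å

Top surface (1.0 → 2.57): reflection off a higher-index medium gives a half-wave phase shift.
At the lower boundary (n = 2.57 to n = 1.48) the reflected ray undergoes no phase shift.
Exactly one π shift → a net half-wave offset.
For strong reflection here: 2 n t = (m + ½) λ.
Minimum at m = 0: t = λ / (4 n) = 703 / (4 × 2.57) = 68.4 nm.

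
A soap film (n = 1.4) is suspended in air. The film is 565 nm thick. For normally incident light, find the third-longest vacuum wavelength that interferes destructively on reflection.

At the upper boundary (n = 1.0 to n = 1.4) the reflected ray undergoes a half-wave phase shift.
Bottom surface (1.4 → 1.0): reflection off a lower-index medium gives no phase shift.
Exactly one π shift → a net half-wave offset.
For dark reflection here: 2 n t = m λ.
λ = 2 n t / m. The third-longest wavelength is m = 3: λ = 2 × 1.4 × 565 / 3.00 = 527 nm.

527 nm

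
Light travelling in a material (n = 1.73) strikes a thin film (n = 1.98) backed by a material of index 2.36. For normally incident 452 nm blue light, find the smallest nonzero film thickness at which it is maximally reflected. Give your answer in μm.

Ray reflecting at the top interface goes from n = 1.73 toward n = 1.98: a half-wave phase shift.
Ray reflecting at the bottom interface goes from n = 1.98 toward n = 2.36: a half-wave phase shift.
Zero or two π shifts → no net half-wave offset.
With no net inversion, constructive interference in reflection requires 2 n t = m λ.
Minimum nonzero at m = 1: t = λ / (2 n) = 452 / (2 × 1.98) = 114 nm.

0.114 μm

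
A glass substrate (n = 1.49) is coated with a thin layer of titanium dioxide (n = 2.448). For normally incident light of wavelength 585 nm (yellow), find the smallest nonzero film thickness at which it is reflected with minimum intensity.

At the upper boundary (n = 1.0 to n = 2.448) the reflected ray undergoes a half-wave phase shift.
At the lower boundary (n = 2.448 to n = 1.49) the reflected ray undergoes no phase shift.
Exactly one π shift → a net half-wave offset.
For dark reflection here: 2 n t = m λ.
Minimum nonzero at m = 1: t = λ / (2 n) = 585 / (2 × 2.448) = 119 nm.

119 nm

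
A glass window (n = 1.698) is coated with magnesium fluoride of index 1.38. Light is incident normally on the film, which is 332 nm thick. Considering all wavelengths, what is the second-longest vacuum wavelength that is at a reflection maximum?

At the upper boundary (n = 1.0 to n = 1.38) the reflected ray undergoes a half-wave phase shift.
Bottom surface (1.38 → 1.698): reflection off a higher-index medium gives a half-wave phase shift.
Zero or two π shifts → no net half-wave offset.
With no net inversion, constructive interference in reflection requires 2 n t = m λ.
λ = 2 n t / m. The second-longest wavelength is m = 2: λ = 2 × 1.38 × 332 / 2.00 = 458 nm.

458 nm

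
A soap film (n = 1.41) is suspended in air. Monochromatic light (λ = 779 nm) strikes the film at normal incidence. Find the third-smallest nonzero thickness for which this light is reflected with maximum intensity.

Ray reflecting at the top interface goes from n = 1.0 toward n = 1.41: a half-wave phase shift.
At the lower boundary (n = 1.41 to n = 1.0) the reflected ray undergoes no phase shift.
The two reflections differ by half a wavelength.
For strong reflection here: 2 n t = (m + ½) λ.
The third-smallest nonzero thickness corresponds to m = 2: t = (m + ½) λ / (2 n) = 2.50 × 779 / (2 × 1.41) = 691 nm.

691 nm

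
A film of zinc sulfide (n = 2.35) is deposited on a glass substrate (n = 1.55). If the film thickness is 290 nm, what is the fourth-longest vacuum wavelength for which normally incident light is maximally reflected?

389 nm

Ray reflecting at the top interface goes from n = 1.0 toward n = 2.35: a half-wave phase shift.
Bottom surface (2.35 → 1.55): reflection off a lower-index medium gives no phase shift.
The two reflections differ by half a wavelength.
With one net inversion, constructive interference in reflection requires 2 n t = (m + ½) λ.
λ = 2 n t / (m + ½). The fourth-longest wavelength is m = 3: λ = 2 × 2.35 × 290 / 3.50 = 389 nm.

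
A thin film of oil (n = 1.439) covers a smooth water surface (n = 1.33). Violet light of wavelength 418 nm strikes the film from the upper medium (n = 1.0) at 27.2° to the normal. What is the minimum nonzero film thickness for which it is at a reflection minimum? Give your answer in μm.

0.153 μm

Ray reflecting at the top interface goes from n = 1.0 toward n = 1.439: a half-wave phase shift.
Bottom surface (1.439 → 1.33): reflection off a lower-index medium gives no phase shift.
Exactly one π shift → a net half-wave offset.
For weak reflection here: 2 n t cos θ_r = m λ.
Snell's law: 1.0 sin 27.2° = 1.439 sin θ_r → sin θ_r = 0.318, cos θ_r = 0.948.
Minimum nonzero at m = 1: t = λ / (2 n cos θ_r) = 418 / (2 × 1.439 × 0.948) = 153 nm.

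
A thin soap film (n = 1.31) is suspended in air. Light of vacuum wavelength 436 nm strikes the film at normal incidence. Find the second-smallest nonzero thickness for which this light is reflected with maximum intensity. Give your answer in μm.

0.250 μm

At the upper boundary (n = 1.0 to n = 1.31) the reflected ray undergoes a half-wave phase shift.
Ray reflecting at the bottom interface goes from n = 1.31 toward n = 1.0: no phase shift.
Exactly one π shift → a net half-wave offset.
With one net inversion, constructive interference in reflection requires 2 n t = (m + ½) λ.
The second-smallest nonzero thickness corresponds to m = 1: t = (m + ½) λ / (2 n) = 1.50 × 436 / (2 × 1.31) = 250 nm.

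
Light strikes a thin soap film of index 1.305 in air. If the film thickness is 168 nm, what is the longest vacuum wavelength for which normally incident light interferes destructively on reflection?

438 nm

Top surface (1.0 → 1.305): reflection off a higher-index medium gives a half-wave phase shift.
At the lower boundary (n = 1.305 to n = 1.0) the reflected ray undergoes no phase shift.
Net: one phase inversion between the two reflected rays.
For minimum reflection here: 2 n t = m λ.
λ = 2 n t / m. The longest wavelength is m = 1: λ = 2 × 1.305 × 168 / 1.00 = 438 nm.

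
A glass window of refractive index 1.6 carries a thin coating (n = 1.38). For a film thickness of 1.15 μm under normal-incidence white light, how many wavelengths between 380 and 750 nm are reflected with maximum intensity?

At the upper boundary (n = 1.0 to n = 1.38) the reflected ray undergoes a half-wave phase shift.
Bottom surface (1.38 → 1.6): reflection off a higher-index medium gives a half-wave phase shift.
Zero or two π shifts → no net half-wave offset.
With no net inversion, constructive interference in reflection requires 2 n t = m λ.
λ = 2 n t / m = 3174 / m nm.
m=4: 794 nm (IR); m=5: 635 nm (visible); m=6: 529 nm (visible); m=7: 453 nm (visible); m=8: 397 nm (visible); m=9: 353 nm (UV).

4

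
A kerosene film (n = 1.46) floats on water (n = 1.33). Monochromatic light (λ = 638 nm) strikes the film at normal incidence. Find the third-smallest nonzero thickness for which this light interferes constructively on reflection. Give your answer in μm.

0.546 μm

At the upper boundary (n = 1.0 to n = 1.46) the reflected ray undergoes a half-wave phase shift.
At the lower boundary (n = 1.46 to n = 1.33) the reflected ray undergoes no phase shift.
Net: one phase inversion between the two reflected rays.
So the condition for constructive reflection is 2 n t = (m + ½) λ.
The third-smallest nonzero thickness corresponds to m = 2: t = (m + ½) λ / (2 n) = 2.50 × 638 / (2 × 1.46) = 546 nm.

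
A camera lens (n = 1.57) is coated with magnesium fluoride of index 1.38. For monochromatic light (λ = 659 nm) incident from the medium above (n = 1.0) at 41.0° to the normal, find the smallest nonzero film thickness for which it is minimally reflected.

136 nm

Ray reflecting at the top interface goes from n = 1.0 toward n = 1.38: a half-wave phase shift.
Ray reflecting at the bottom interface goes from n = 1.38 toward n = 1.57: a half-wave phase shift.
Net: no relative phase inversion (both shifts match).
So the condition for destructive reflection is 2 n t cos θ_r = (m + ½) λ.
Snell's law: 1.0 sin 41.0° = 1.38 sin θ_r → sin θ_r = 0.475, cos θ_r = 0.880.
Minimum at m = 0: t = λ / (4 n cos θ_r) = 659 / (4 × 1.38 × 0.880) = 136 nm.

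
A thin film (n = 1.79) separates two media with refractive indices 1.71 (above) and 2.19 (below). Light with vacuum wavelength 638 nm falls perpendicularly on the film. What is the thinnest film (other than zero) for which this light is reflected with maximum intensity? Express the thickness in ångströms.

1782 Å

At the upper boundary (n = 1.71 to n = 1.79) the reflected ray undergoes a half-wave phase shift.
Ray reflecting at the bottom interface goes from n = 1.79 toward n = 2.19: a half-wave phase shift.
The two reflections carry the same phase change, so no net offset.
So the condition for constructive reflection is 2 n t = m λ.
Minimum nonzero at m = 1: t = λ / (2 n) = 638 / (2 × 1.79) = 178 nm.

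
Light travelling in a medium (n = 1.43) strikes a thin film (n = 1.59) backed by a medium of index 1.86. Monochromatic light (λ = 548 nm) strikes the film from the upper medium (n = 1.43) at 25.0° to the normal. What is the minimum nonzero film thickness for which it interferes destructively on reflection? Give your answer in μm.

At the upper boundary (n = 1.43 to n = 1.59) the reflected ray undergoes a half-wave phase shift.
Bottom surface (1.59 → 1.86): reflection off a higher-index medium gives a half-wave phase shift.
Net: no relative phase inversion (both shifts match).
With no net inversion, destructive interference in reflection requires 2 n t cos θ_r = (m + ½) λ.
Snell's law: 1.43 sin 25.0° = 1.59 sin θ_r → sin θ_r = 0.380, cos θ_r = 0.925.
Minimum at m = 0: t = λ / (4 n cos θ_r) = 548 / (4 × 1.59 × 0.925) = 93.2 nm.

0.0932 μm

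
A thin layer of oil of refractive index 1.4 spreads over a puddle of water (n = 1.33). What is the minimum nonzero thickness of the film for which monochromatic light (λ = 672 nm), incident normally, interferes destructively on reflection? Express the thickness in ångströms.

Top surface (1.0 → 1.4): reflection off a higher-index medium gives a half-wave phase shift.
At the lower boundary (n = 1.4 to n = 1.33) the reflected ray undergoes no phase shift.
Net: one phase inversion between the two reflected rays.
For dark reflection here: 2 n t = m λ.
Minimum nonzero at m = 1: t = λ / (2 n) = 672 / (2 × 1.4) = 240 nm.

2400 Å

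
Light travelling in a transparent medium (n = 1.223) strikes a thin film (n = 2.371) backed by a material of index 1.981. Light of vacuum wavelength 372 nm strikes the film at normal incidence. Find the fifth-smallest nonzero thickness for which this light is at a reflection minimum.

392 nm

Ray reflecting at the top interface goes from n = 1.223 toward n = 2.371: a half-wave phase shift.
At the lower boundary (n = 2.371 to n = 1.981) the reflected ray undergoes no phase shift.
Exactly one π shift → a net half-wave offset.
For dark reflection here: 2 n t = m λ.
The fifth-smallest nonzero thickness corresponds to m = 5: t = m λ / (2 n) = 5.00 × 372 / (2 × 2.371) = 392 nm.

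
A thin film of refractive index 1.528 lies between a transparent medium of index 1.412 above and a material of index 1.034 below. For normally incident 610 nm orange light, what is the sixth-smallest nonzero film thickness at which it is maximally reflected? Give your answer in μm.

1.10 μm

At the upper boundary (n = 1.412 to n = 1.528) the reflected ray undergoes a half-wave phase shift.
Bottom surface (1.528 → 1.034): reflection off a lower-index medium gives no phase shift.
Exactly one π shift → a net half-wave offset.
So the condition for constructive reflection is 2 n t = (m + ½) λ.
The sixth-smallest nonzero thickness corresponds to m = 5: t = (m + ½) λ / (2 n) = 5.50 × 610 / (2 × 1.528) = 1098 nm.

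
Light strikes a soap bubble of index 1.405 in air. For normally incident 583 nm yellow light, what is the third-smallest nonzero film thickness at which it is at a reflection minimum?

At the upper boundary (n = 1.0 to n = 1.405) the reflected ray undergoes a half-wave phase shift.
At the lower boundary (n = 1.405 to n = 1.0) the reflected ray undergoes no phase shift.
Net: one phase inversion between the two reflected rays.
With one net inversion, destructive interference in reflection requires 2 n t = m λ.
The third-smallest nonzero thickness corresponds to m = 3: t = m λ / (2 n) = 3.00 × 583 / (2 × 1.405) = 622 nm.

622 nm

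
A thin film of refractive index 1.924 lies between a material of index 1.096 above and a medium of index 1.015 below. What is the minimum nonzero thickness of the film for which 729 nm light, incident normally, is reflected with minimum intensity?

Top surface (1.096 → 1.924): reflection off a higher-index medium gives a half-wave phase shift.
Ray reflecting at the bottom interface goes from n = 1.924 toward n = 1.015: no phase shift.
The two reflections differ by half a wavelength.
With one net inversion, destructive interference in reflection requires 2 n t = m λ.
Minimum nonzero at m = 1: t = λ / (2 n) = 729 / (2 × 1.924) = 189 nm.

189 nm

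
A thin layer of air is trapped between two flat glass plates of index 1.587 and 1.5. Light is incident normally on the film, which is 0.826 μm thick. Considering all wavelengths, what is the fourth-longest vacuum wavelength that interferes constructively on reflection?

Top surface (1.587 → 1.0): reflection off a lower-index medium gives no phase shift.
Ray reflecting at the bottom interface goes from n = 1.0 toward n = 1.5: a half-wave phase shift.
Exactly one π shift → a net half-wave offset.
For maximum reflection here: 2 n t = (m + ½) λ.
λ = 2 n t / (m + ½). The fourth-longest wavelength is m = 3: λ = 2 × 1.0 × 826 / 3.50 = 472 nm.

472 nm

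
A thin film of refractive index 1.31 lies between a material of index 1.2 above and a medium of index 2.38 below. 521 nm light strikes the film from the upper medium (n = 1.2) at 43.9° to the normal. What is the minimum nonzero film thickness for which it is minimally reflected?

Top surface (1.2 → 1.31): reflection off a higher-index medium gives a half-wave phase shift.
At the lower boundary (n = 1.31 to n = 2.38) the reflected ray undergoes a half-wave phase shift.
The two reflections carry the same phase change, so no net offset.
So the condition for destructive reflection is 2 n t cos θ_r = (m + ½) λ.
Snell's law: 1.2 sin 43.9° = 1.31 sin θ_r → sin θ_r = 0.635, cos θ_r = 0.772.
Minimum at m = 0: t = λ / (4 n cos θ_r) = 521 / (4 × 1.31 × 0.772) = 129 nm.

129 nm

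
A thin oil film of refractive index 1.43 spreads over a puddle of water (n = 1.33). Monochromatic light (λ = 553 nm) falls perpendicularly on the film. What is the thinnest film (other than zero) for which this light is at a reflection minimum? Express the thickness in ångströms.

Ray reflecting at the top interface goes from n = 1.0 toward n = 1.43: a half-wave phase shift.
At the lower boundary (n = 1.43 to n = 1.33) the reflected ray undergoes no phase shift.
The two reflections differ by half a wavelength.
With one net inversion, destructive interference in reflection requires 2 n t = m λ.
Minimum nonzero at m = 1: t = λ / (2 n) = 553 / (2 × 1.43) = 193 nm.

1934 Å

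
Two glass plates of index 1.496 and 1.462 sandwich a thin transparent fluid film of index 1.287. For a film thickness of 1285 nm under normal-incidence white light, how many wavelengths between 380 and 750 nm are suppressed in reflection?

4

Ray reflecting at the top interface goes from n = 1.496 toward n = 1.287: no phase shift.
Bottom surface (1.287 → 1.462): reflection off a higher-index medium gives a half-wave phase shift.
Net: one phase inversion between the two reflected rays.
For weak reflection here: 2 n t = m λ.
λ = 2 n t / m = 3308 / m nm.
m=4: 827 nm (IR); m=5: 662 nm (visible); m=6: 551 nm (visible); m=7: 473 nm (visible); m=8: 413 nm (visible); m=9: 368 nm (UV).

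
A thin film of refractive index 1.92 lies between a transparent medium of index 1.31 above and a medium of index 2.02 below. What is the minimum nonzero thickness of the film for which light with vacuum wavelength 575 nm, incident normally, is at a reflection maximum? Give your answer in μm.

0.150 μm

Top surface (1.31 → 1.92): reflection off a higher-index medium gives a half-wave phase shift.
Ray reflecting at the bottom interface goes from n = 1.92 toward n = 2.02: a half-wave phase shift.
The two reflections carry the same phase change, so no net offset.
With no net inversion, constructive interference in reflection requires 2 n t = m λ.
Minimum nonzero at m = 1: t = λ / (2 n) = 575 / (2 × 1.92) = 150 nm.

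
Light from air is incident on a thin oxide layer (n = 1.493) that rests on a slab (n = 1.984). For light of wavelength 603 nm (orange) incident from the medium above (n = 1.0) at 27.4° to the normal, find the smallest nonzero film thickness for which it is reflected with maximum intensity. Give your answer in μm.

0.212 μm

At the upper boundary (n = 1.0 to n = 1.493) the reflected ray undergoes a half-wave phase shift.
Bottom surface (1.493 → 1.984): reflection off a higher-index medium gives a half-wave phase shift.
Zero or two π shifts → no net half-wave offset.
So the condition for constructive reflection is 2 n t cos θ_r = m λ.
Snell's law: 1.0 sin 27.4° = 1.493 sin θ_r → sin θ_r = 0.308, cos θ_r = 0.951.
Minimum nonzero at m = 1: t = λ / (2 n cos θ_r) = 603 / (2 × 1.493 × 0.951) = 212 nm.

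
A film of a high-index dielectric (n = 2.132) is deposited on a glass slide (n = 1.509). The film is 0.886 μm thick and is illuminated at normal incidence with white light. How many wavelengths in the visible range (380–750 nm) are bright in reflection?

At the upper boundary (n = 1.0 to n = 2.132) the reflected ray undergoes a half-wave phase shift.
Bottom surface (2.132 → 1.509): reflection off a lower-index medium gives no phase shift.
Net: one phase inversion between the two reflected rays.
For bright reflection here: 2 n t = (m + ½) λ.
λ = 2 n t / (m + ½) = 3778 / (m + ½) nm.
m=4: 840 nm (IR); m=5: 687 nm (visible); m=6: 581 nm (visible); m=7: 504 nm (visible); m=8: 444 nm (visible); m=9: 398 nm (visible); m=10: 360 nm (UV).

5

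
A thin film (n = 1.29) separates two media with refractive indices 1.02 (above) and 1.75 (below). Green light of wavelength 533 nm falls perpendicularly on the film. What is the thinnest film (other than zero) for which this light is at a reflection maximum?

Top surface (1.02 → 1.29): reflection off a higher-index medium gives a half-wave phase shift.
Ray reflecting at the bottom interface goes from n = 1.29 toward n = 1.75: a half-wave phase shift.
Net: no relative phase inversion (both shifts match).
With no net inversion, constructive interference in reflection requires 2 n t = m λ.
Minimum nonzero at m = 1: t = λ / (2 n) = 533 / (2 × 1.29) = 207 nm.

207 nm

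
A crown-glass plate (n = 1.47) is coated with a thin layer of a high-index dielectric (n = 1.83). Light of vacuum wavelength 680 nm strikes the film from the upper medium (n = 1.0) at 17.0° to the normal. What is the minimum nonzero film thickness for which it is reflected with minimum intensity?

188 nm

Top surface (1.0 → 1.83): reflection off a higher-index medium gives a half-wave phase shift.
At the lower boundary (n = 1.83 to n = 1.47) the reflected ray undergoes no phase shift.
Net: one phase inversion between the two reflected rays.
With one net inversion, destructive interference in reflection requires 2 n t cos θ_r = m λ.
Snell's law: 1.0 sin 17.0° = 1.83 sin θ_r → sin θ_r = 0.160, cos θ_r = 0.987.
Minimum nonzero at m = 1: t = λ / (2 n cos θ_r) = 680 / (2 × 1.83 × 0.987) = 188 nm.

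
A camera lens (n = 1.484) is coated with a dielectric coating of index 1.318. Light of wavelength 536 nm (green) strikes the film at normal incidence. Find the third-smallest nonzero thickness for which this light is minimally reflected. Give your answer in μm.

0.508 μm

Top surface (1.0 → 1.318): reflection off a higher-index medium gives a half-wave phase shift.
At the lower boundary (n = 1.318 to n = 1.484) the reflected ray undergoes a half-wave phase shift.
Net: no relative phase inversion (both shifts match).
For weak reflection here: 2 n t = (m + ½) λ.
The third-smallest nonzero thickness corresponds to m = 2: t = (m + ½) λ / (2 n) = 2.50 × 536 / (2 × 1.318) = 508 nm.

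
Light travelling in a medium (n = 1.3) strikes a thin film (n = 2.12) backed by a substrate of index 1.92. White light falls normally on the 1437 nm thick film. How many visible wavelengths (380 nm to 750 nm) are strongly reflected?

8

Ray reflecting at the top interface goes from n = 1.3 toward n = 2.12: a half-wave phase shift.
Ray reflecting at the bottom interface goes from n = 2.12 toward n = 1.92: no phase shift.
Exactly one π shift → a net half-wave offset.
For maximum reflection here: 2 n t = (m + ½) λ.
λ = 2 n t / (m + ½) = 6093 / (m + ½) nm.
m=7: 812 nm (IR); m=8: 717 nm (visible); m=9: 641 nm (visible); m=10: 580 nm (visible); m=11: 530 nm (visible); m=12: 487 nm (visible); m=13: 451 nm (visible); m=14: 420 nm (visible); m=15: 393 nm (visible); m=16: 369 nm (UV).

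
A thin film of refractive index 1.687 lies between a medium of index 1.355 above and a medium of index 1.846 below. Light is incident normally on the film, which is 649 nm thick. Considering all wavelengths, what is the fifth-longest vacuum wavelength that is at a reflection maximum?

438 nm

Ray reflecting at the top interface goes from n = 1.355 toward n = 1.687: a half-wave phase shift.
At the lower boundary (n = 1.687 to n = 1.846) the reflected ray undergoes a half-wave phase shift.
Zero or two π shifts → no net half-wave offset.
So the condition for constructive reflection is 2 n t = m λ.
λ = 2 n t / m. The fifth-longest wavelength is m = 5: λ = 2 × 1.687 × 649 / 5.00 = 438 nm.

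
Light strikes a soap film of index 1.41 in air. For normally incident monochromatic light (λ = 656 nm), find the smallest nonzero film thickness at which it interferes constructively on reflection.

Ray reflecting at the top interface goes from n = 1.0 toward n = 1.41: a half-wave phase shift.
Bottom surface (1.41 → 1.0): reflection off a lower-index medium gives no phase shift.
Exactly one π shift → a net half-wave offset.
For strong reflection here: 2 n t = (m + ½) λ.
Minimum at m = 0: t = λ / (4 n) = 656 / (4 × 1.41) = 116 nm.

116 nm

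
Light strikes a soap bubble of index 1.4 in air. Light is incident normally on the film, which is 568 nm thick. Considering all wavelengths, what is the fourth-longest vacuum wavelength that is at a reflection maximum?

454 nm

Top surface (1.0 → 1.4): reflection off a higher-index medium gives a half-wave phase shift.
Ray reflecting at the bottom interface goes from n = 1.4 toward n = 1.0: no phase shift.
Exactly one π shift → a net half-wave offset.
For maximum reflection here: 2 n t = (m + ½) λ.
λ = 2 n t / (m + ½). The fourth-longest wavelength is m = 3: λ = 2 × 1.4 × 568 / 3.50 = 454 nm.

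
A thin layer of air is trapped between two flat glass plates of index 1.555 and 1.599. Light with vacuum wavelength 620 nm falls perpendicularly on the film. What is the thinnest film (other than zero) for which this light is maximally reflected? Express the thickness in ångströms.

Ray reflecting at the top interface goes from n = 1.555 toward n = 1.0: no phase shift.
At the lower boundary (n = 1.0 to n = 1.599) the reflected ray undergoes a half-wave phase shift.
Net: one phase inversion between the two reflected rays.
So the condition for constructive reflection is 2 n t = (m + ½) λ.
Minimum at m = 0: t = λ / (4 n) = 620 / (4 × 1.0) = 155 nm.

1550 Å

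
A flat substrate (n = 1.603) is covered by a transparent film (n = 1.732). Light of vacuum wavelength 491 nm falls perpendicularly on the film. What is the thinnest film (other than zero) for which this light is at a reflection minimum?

142 nm

Ray reflecting at the top interface goes from n = 1.0 toward n = 1.732: a half-wave phase shift.
At the lower boundary (n = 1.732 to n = 1.603) the reflected ray undergoes no phase shift.
The two reflections differ by half a wavelength.
For minimum reflection here: 2 n t = m λ.
Minimum nonzero at m = 1: t = λ / (2 n) = 491 / (2 × 1.732) = 142 nm.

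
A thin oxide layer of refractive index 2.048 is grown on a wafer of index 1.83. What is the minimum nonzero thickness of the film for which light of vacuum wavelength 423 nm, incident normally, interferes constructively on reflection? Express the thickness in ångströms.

Top surface (1.0 → 2.048): reflection off a higher-index medium gives a half-wave phase shift.
Ray reflecting at the bottom interface goes from n = 2.048 toward n = 1.83: no phase shift.
Net: one phase inversion between the two reflected rays.
For maximum reflection here: 2 n t = (m + ½) λ.
Minimum at m = 0: t = λ / (4 n) = 423 / (4 × 2.048) = 51.6 nm.

516 Å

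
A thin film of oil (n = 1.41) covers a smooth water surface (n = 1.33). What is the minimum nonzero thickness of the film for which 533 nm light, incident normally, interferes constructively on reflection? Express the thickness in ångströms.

Ray reflecting at the top interface goes from n = 1.0 toward n = 1.41: a half-wave phase shift.
At the lower boundary (n = 1.41 to n = 1.33) the reflected ray undergoes no phase shift.
Exactly one π shift → a net half-wave offset.
With one net inversion, constructive interference in reflection requires 2 n t = (m + ½) λ.
Minimum at m = 0: t = λ / (4 n) = 533 / (4 × 1.41) = 94.5 nm.

945 Å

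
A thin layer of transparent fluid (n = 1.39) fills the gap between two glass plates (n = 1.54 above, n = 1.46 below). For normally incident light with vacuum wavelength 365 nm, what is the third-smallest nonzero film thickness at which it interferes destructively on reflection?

Ray reflecting at the top interface goes from n = 1.54 toward n = 1.39: no phase shift.
Ray reflecting at the bottom interface goes from n = 1.39 toward n = 1.46: a half-wave phase shift.
Exactly one π shift → a net half-wave offset.
So the condition for destructive reflection is 2 n t = m λ.
The third-smallest nonzero thickness corresponds to m = 3: t = m λ / (2 n) = 3.00 × 365 / (2 × 1.39) = 394 nm.

394 nm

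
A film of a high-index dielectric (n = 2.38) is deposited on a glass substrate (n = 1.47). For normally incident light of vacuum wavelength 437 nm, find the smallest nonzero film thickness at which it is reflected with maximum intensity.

Top surface (1.0 → 2.38): reflection off a higher-index medium gives a half-wave phase shift.
At the lower boundary (n = 2.38 to n = 1.47) the reflected ray undergoes no phase shift.
Net: one phase inversion between the two reflected rays.
With one net inversion, constructive interference in reflection requires 2 n t = (m + ½) λ.
Minimum at m = 0: t = λ / (4 n) = 437 / (4 × 2.38) = 45.9 nm.

45.9 nm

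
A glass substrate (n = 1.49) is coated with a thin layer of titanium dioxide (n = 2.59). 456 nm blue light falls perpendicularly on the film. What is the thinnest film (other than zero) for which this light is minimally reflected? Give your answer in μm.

0.0880 μm

Ray reflecting at the top interface goes from n = 1.0 toward n = 2.59: a half-wave phase shift.
Bottom surface (2.59 → 1.49): reflection off a lower-index medium gives no phase shift.
Exactly one π shift → a net half-wave offset.
With one net inversion, destructive interference in reflection requires 2 n t = m λ.
Minimum nonzero at m = 1: t = λ / (2 n) = 456 / (2 × 2.59) = 88.0 nm.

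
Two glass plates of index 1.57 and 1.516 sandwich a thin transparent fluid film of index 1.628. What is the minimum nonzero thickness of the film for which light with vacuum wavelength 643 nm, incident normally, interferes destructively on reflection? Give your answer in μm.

Top surface (1.57 → 1.628): reflection off a higher-index medium gives a half-wave phase shift.
At the lower boundary (n = 1.628 to n = 1.516) the reflected ray undergoes no phase shift.
Exactly one π shift → a net half-wave offset.
With one net inversion, destructive interference in reflection requires 2 n t = m λ.
Minimum nonzero at m = 1: t = λ / (2 n) = 643 / (2 × 1.628) = 197 nm.

0.197 μm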